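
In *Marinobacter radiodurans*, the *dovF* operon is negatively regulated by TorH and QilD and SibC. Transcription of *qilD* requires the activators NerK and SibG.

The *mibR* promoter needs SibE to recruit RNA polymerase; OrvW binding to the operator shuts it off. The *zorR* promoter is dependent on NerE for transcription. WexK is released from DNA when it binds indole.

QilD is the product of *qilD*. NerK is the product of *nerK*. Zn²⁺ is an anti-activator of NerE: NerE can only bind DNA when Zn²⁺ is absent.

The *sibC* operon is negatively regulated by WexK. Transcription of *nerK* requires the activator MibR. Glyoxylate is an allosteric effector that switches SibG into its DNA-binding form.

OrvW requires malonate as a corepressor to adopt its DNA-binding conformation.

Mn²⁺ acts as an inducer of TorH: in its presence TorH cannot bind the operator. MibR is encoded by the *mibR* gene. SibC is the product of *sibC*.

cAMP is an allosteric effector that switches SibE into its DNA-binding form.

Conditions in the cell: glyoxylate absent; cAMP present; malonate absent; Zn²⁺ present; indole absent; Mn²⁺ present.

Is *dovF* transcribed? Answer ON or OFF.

Mn²⁺ is present, so TorH is inactive.
cAMP is present, so SibE is active.
Malonate is absent, so OrvW is inactive.
No repressor is bound and SibE is active, so *mibR* is transcribed.
So MibR is produced and active.
No repressor is bound and MibR is active, so *nerK* is transcribed.
So NerK is produced and active.
Glyoxylate is absent, so SibG is inactive.
Required activator SibG is absent, so *qilD* is not transcribed.
So QilD is not produced.
Indole is absent, so WexK is active.
With repressor WexK bound, *sibC* is not transcribed.
So SibC is not produced.
With no repressor bound, *dovF* is transcribed.

ON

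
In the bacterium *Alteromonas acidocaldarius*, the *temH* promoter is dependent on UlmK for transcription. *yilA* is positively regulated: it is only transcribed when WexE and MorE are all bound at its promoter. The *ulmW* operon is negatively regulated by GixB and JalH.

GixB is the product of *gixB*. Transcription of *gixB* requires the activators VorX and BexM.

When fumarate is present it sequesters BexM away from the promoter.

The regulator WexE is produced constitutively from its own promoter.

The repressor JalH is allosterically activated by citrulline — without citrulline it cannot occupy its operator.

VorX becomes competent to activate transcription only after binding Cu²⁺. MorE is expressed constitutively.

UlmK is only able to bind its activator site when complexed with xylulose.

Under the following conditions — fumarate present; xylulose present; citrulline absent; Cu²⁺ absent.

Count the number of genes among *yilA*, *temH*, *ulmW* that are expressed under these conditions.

WexE is produced constitutively and is active.
MorE is produced constitutively and is active.
No repressor is bound and WexE and MorE are active, so *yilA* is transcribed.
→ *yilA* is ON.
Xylulose is present, so UlmK is active.
No repressor is bound and UlmK is active, so *temH* is transcribed.
→ *temH* is ON.
Cu²⁺ is absent, so VorX is inactive.
Fumarate is present, so BexM is inactive.
Required activator VorX is absent, so *gixB* is not transcribed.
So GixB is not produced.
Citrulline is absent, so JalH is inactive.
With no repressor bound, *ulmW* is transcribed.
→ *ulmW* is ON.
3 of the 3 genes are transcribed.

3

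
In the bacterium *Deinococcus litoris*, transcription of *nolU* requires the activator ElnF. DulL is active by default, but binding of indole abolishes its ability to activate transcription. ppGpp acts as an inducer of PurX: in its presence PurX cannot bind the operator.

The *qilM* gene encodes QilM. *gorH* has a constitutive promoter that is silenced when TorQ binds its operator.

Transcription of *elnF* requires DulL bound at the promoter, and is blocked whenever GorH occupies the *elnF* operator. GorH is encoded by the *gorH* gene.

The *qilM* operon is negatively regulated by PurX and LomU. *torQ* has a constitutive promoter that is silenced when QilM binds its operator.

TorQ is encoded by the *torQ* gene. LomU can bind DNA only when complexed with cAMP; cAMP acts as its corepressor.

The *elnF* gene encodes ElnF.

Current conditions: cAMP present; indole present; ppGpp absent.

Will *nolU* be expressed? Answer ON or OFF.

ppGpp is absent, so PurX is active.
cAMP is present, so LomU is active.
With repressor PurX bound, *qilM* is not transcribed.
So QilM is not produced.
With no repressor bound, *torQ* is transcribed.
So TorQ is produced and active.
With repressor TorQ bound, *gorH* is not transcribed.
So GorH is not produced.
Indole is present, so DulL is inactive.
Required activator DulL is absent, so *elnF* is not transcribed.
So ElnF is not produced.
Required activator ElnF is absent, so *nolU* is not transcribed.

OFF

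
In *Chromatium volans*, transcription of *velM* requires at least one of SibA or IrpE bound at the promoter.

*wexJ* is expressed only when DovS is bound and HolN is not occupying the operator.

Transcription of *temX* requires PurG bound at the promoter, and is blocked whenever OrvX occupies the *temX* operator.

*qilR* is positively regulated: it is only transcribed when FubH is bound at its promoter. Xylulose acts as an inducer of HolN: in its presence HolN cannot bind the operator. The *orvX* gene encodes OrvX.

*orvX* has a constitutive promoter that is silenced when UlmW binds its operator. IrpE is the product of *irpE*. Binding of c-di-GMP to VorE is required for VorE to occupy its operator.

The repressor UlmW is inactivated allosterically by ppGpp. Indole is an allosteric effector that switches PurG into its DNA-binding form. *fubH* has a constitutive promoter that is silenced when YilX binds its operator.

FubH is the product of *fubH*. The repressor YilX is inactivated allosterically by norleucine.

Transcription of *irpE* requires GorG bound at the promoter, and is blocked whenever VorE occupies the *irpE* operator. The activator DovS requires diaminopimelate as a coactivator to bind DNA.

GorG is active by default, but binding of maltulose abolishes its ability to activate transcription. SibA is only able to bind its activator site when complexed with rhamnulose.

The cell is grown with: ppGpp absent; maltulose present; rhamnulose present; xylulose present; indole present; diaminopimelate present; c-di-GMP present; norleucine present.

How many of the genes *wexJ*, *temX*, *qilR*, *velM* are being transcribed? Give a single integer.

4

Xylulose is present, so HolN is inactive.
Diaminopimelate is present, so DovS is active.
No repressor is bound and DovS is active, so *wexJ* is transcribed.
→ *wexJ* is ON.
ppGpp is absent, so UlmW is active.
With repressor UlmW bound, *orvX* is not transcribed.
So OrvX is not produced.
Indole is present, so PurG is active.
No repressor is bound and PurG is active, so *temX* is transcribed.
→ *temX* is ON.
Norleucine is present, so YilX is inactive.
With no repressor bound, *fubH* is transcribed.
So FubH is produced and active.
No repressor is bound and FubH is active, so *qilR* is transcribed.
→ *qilR* is ON.
Rhamnulose is present, so SibA is active.
Maltulose is present, so GorG is inactive.
c-di-GMP is present, so VorE is active.
With repressor VorE bound, *irpE* is not transcribed.
So IrpE is not produced.
Activator SibA is present, so *velM* is transcribed.
→ *velM* is ON.
4 of the 4 genes are transcribed.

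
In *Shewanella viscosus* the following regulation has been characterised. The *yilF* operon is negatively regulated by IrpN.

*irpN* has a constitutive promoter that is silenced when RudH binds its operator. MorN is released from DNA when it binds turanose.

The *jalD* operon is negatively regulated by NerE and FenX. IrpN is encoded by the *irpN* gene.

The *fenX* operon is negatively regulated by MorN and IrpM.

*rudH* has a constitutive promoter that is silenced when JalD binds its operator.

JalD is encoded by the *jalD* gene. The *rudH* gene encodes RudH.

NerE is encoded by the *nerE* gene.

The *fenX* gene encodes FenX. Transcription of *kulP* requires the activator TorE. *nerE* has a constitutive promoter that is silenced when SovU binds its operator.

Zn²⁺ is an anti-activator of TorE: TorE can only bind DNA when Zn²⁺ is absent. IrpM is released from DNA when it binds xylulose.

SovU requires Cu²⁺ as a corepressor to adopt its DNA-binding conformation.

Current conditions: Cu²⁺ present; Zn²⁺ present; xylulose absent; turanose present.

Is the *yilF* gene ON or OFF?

OFF

Cu²⁺ is present, so SovU is active.
With repressor SovU bound, *nerE* is not transcribed.
So NerE is not produced.
Turanose is present, so MorN is inactive.
Xylulose is absent, so IrpM is active.
With repressor IrpM bound, *fenX* is not transcribed.
So FenX is not produced.
With no repressor bound, *jalD* is transcribed.
So JalD is produced and active.
With repressor JalD bound, *rudH* is not transcribed.
So RudH is not produced.
With no repressor bound, *irpN* is transcribed.
So IrpN is produced and active.
With repressor IrpN bound, *yilF* is not transcribed.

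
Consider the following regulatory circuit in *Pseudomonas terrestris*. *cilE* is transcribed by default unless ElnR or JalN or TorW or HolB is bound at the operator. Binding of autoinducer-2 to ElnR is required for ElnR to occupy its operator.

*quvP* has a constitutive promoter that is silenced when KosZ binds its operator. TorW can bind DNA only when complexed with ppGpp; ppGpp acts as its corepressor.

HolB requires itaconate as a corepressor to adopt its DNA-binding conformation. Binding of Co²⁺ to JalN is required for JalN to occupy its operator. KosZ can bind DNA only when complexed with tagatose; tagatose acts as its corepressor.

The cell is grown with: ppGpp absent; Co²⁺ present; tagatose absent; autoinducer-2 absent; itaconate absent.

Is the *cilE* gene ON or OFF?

OFF

Autoinducer-2 is absent, so ElnR is inactive.
Co²⁺ is present, so JalN is active.
ppGpp is absent, so TorW is inactive.
Itaconate is absent, so HolB is inactive.
With repressor JalN bound, *cilE* is not transcribed.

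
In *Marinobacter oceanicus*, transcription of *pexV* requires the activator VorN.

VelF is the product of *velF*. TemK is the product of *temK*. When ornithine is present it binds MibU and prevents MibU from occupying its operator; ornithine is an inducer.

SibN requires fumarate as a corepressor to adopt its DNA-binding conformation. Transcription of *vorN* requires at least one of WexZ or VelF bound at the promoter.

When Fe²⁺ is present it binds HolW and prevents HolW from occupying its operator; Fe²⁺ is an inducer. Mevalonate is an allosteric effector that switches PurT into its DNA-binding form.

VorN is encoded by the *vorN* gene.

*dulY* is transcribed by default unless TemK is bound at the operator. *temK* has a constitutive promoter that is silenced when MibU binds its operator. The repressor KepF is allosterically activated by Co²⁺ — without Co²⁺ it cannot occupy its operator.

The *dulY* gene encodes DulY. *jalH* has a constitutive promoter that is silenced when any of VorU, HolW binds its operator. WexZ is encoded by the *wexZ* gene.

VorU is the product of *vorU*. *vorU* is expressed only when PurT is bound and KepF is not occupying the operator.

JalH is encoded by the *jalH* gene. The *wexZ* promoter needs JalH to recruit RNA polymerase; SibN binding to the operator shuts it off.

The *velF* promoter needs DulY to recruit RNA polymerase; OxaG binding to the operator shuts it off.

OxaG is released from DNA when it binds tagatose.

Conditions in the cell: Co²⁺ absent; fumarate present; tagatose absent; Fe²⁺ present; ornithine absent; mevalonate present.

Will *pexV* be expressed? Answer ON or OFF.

OFF

Mevalonate is present, so PurT is active.
Co²⁺ is absent, so KepF is inactive.
No repressor is bound and PurT is active, so *vorU* is transcribed.
So VorU is produced and active.
Fe²⁺ is present, so HolW is inactive.
With repressor VorU bound, *jalH* is not transcribed.
So JalH is not produced.
Fumarate is present, so SibN is active.
With repressor SibN bound, *wexZ* is not transcribed.
So WexZ is not produced.
Ornithine is absent, so MibU is active.
With repressor MibU bound, *temK* is not transcribed.
So TemK is not produced.
With no repressor bound, *dulY* is transcribed.
So DulY is produced and active.
Tagatose is absent, so OxaG is active.
With repressor OxaG bound, *velF* is not transcribed.
So VelF is not produced.
No activator is available at the *vorN* promoter, so *vorN* is not transcribed.
So VorN is not produced.
Required activator VorN is absent, so *pexV* is not transcribed.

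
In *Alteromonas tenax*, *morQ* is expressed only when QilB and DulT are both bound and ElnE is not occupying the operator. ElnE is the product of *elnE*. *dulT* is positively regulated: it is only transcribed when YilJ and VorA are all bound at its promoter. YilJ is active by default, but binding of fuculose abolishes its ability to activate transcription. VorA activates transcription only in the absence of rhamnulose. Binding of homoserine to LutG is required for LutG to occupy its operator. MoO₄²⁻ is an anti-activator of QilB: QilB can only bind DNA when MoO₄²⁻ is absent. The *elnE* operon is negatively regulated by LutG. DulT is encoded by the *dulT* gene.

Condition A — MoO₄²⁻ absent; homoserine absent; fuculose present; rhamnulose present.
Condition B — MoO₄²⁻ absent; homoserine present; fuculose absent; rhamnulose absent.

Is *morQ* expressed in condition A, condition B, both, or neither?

Condition A:
MoO₄²⁻ is absent, so QilB is active.
Homoserine is absent, so LutG is inactive.
With no repressor bound, *elnE* is transcribed.
So ElnE is produced and active.
Fuculose is present, so YilJ is inactive.
Rhamnulose is present, so VorA is inactive.
Required activator YilJ is absent, so *dulT* is not transcribed.
So DulT is not produced.
With repressor ElnE bound, *morQ* is not transcribed.
→ *morQ* is OFF in A.
Condition B:
MoO₄²⁻ is absent, so QilB is active.
Homoserine is present, so LutG is active.
With repressor LutG bound, *elnE* is not transcribed.
So ElnE is not produced.
Fuculose is absent, so YilJ is active.
Rhamnulose is absent, so VorA is active.
No repressor is bound and YilJ and VorA are active, so *dulT* is transcribed.
So DulT is produced and active.
No repressor is bound and QilB and DulT are active, so *morQ* is transcribed.
→ *morQ* is ON in B.

B only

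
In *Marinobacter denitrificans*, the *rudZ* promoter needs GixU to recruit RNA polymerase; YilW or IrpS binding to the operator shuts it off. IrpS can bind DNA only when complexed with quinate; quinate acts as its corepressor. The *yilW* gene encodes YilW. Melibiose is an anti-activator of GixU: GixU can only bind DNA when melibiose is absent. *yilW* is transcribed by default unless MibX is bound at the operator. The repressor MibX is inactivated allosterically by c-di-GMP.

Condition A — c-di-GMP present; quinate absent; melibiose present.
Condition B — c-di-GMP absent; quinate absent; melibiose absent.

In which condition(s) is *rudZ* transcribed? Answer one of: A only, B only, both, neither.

Condition A:
c-di-GMP is present, so MibX is inactive.
With no repressor bound, *yilW* is transcribed.
So YilW is produced and active.
Quinate is absent, so IrpS is inactive.
Melibiose is present, so GixU is inactive.
With repressor YilW bound, *rudZ* is not transcribed.
→ *rudZ* is OFF in A.
Condition B:
c-di-GMP is absent, so MibX is active.
With repressor MibX bound, *yilW* is not transcribed.
So YilW is not produced.
Quinate is absent, so IrpS is inactive.
Melibiose is absent, so GixU is active.
No repressor is bound and GixU is active, so *rudZ* is transcribed.
→ *rudZ* is ON in B.

B only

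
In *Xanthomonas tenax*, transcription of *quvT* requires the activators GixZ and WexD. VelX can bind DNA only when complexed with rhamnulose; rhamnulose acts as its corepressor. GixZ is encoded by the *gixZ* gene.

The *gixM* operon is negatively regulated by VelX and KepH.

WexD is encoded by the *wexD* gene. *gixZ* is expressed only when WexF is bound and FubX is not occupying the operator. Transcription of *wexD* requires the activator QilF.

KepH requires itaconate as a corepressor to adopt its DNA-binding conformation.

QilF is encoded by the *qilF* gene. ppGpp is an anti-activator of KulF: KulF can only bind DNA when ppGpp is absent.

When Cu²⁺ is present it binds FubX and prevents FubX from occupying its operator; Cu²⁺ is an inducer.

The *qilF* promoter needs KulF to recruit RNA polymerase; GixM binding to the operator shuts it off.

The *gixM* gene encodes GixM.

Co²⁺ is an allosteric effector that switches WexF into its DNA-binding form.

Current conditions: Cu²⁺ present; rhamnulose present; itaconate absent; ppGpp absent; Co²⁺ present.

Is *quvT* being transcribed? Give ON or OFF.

ON

Co²⁺ is present, so WexF is active.
Cu²⁺ is present, so FubX is inactive.
No repressor is bound and WexF is active, so *gixZ* is transcribed.
So GixZ is produced and active.
Rhamnulose is present, so VelX is active.
Itaconate is absent, so KepH is inactive.
With repressor VelX bound, *gixM* is not transcribed.
So GixM is not produced.
ppGpp is absent, so KulF is active.
No repressor is bound and KulF is active, so *qilF* is transcribed.
So QilF is produced and active.
No repressor is bound and QilF is active, so *wexD* is transcribed.
So WexD is produced and active.
No repressor is bound and GixZ and WexD are active, so *quvT* is transcribed.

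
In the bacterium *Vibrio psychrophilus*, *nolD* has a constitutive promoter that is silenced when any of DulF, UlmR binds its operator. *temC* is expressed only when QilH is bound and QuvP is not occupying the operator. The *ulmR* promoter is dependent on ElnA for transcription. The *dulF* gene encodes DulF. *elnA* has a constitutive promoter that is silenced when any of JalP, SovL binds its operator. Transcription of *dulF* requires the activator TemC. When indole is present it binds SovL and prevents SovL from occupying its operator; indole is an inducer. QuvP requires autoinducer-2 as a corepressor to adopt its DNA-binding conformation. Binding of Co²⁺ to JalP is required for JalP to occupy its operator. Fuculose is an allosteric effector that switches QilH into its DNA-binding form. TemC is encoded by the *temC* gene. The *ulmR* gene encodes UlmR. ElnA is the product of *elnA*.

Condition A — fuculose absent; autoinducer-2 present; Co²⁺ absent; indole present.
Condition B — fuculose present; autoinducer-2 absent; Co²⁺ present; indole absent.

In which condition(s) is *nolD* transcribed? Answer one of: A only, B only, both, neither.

Condition A:
Fuculose is absent, so QilH is inactive.
Autoinducer-2 is present, so QuvP is active.
With repressor QuvP bound, *temC* is not transcribed.
So TemC is not produced.
Required activator TemC is absent, so *dulF* is not transcribed.
So DulF is not produced.
Co²⁺ is absent, so JalP is inactive.
Indole is present, so SovL is inactive.
With no repressor bound, *elnA* is transcribed.
So ElnA is produced and active.
No repressor is bound and ElnA is active, so *ulmR* is transcribed.
So UlmR is produced and active.
With repressor UlmR bound, *nolD* is not transcribed.
→ *nolD* is OFF in A.
Condition B:
Fuculose is present, so QilH is active.
Autoinducer-2 is absent, so QuvP is inactive.
No repressor is bound and QilH is active, so *temC* is transcribed.
So TemC is produced and active.
No repressor is bound and TemC is active, so *dulF* is transcribed.
So DulF is produced and active.
Co²⁺ is present, so JalP is active.
Indole is absent, so SovL is active.
With repressor JalP bound, *elnA* is not transcribed.
So ElnA is not produced.
Required activator ElnA is absent, so *ulmR* is not transcribed.
So UlmR is not produced.
With repressor DulF bound, *nolD* is not transcribed.
→ *nolD* is OFF in B.

neither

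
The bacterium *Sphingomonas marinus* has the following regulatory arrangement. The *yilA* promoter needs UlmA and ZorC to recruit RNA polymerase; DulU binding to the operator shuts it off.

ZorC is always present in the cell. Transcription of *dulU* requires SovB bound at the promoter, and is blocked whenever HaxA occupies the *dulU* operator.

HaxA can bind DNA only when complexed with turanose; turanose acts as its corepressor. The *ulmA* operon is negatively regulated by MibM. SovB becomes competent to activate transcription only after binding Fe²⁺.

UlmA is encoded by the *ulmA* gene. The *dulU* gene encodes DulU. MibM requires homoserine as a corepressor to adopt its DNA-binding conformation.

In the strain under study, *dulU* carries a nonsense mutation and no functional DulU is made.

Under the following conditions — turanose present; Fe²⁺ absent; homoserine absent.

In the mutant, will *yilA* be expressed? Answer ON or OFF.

ON

Homoserine is absent, so MibM is inactive.
With no repressor bound, *ulmA* is transcribed.
So UlmA is produced and active.
DulU is non-functional in this strain, so it has no effect.
ZorC is produced constitutively and is active.
No repressor is bound and UlmA and ZorC are active, so *yilA* is transcribed.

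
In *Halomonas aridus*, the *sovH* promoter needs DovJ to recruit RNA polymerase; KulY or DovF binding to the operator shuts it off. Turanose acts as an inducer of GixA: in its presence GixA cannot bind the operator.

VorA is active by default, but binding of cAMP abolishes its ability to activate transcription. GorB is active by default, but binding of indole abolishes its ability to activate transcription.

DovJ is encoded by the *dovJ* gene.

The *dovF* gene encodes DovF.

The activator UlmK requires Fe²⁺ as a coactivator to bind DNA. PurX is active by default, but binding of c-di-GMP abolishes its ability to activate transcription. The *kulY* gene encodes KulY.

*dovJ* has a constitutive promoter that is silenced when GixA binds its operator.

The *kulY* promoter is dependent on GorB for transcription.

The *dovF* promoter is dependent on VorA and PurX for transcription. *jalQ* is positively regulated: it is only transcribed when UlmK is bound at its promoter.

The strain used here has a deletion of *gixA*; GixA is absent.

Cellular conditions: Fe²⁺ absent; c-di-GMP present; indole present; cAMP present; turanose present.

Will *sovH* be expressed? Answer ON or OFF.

ON

Indole is present, so GorB is inactive.
Required activator GorB is absent, so *kulY* is not transcribed.
So KulY is not produced.
cAMP is present, so VorA is inactive.
c-di-GMP is present, so PurX is inactive.
Required activator VorA is absent, so *dovF* is not transcribed.
So DovF is not produced.
GixA is non-functional in this strain, so it has no effect.
With no repressor bound, *dovJ* is transcribed.
So DovJ is produced and active.
No repressor is bound and DovJ is active, so *sovH* is transcribed.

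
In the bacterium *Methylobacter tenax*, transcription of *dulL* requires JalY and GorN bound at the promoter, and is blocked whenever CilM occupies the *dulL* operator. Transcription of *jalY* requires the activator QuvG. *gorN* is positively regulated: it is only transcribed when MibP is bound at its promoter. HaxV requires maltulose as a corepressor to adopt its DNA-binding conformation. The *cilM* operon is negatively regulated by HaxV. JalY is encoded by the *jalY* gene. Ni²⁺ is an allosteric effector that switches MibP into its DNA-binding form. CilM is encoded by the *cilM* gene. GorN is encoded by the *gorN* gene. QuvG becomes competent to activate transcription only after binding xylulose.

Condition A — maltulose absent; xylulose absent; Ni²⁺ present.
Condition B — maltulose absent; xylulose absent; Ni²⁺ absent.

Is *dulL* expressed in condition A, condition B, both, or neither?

neither

Condition A:
Maltulose is absent, so HaxV is inactive.
With no repressor bound, *cilM* is transcribed.
So CilM is produced and active.
Xylulose is absent, so QuvG is inactive.
Required activator QuvG is absent, so *jalY* is not transcribed.
So JalY is not produced.
Ni²⁺ is present, so MibP is active.
No repressor is bound and MibP is active, so *gorN* is transcribed.
So GorN is produced and active.
With repressor CilM bound, *dulL* is not transcribed.
→ *dulL* is OFF in A.
Condition B:
Maltulose is absent, so HaxV is inactive.
With no repressor bound, *cilM* is transcribed.
So CilM is produced and active.
Xylulose is absent, so QuvG is inactive.
Required activator QuvG is absent, so *jalY* is not transcribed.
So JalY is not produced.
Ni²⁺ is absent, so MibP is inactive.
Required activator MibP is absent, so *gorN* is not transcribed.
So GorN is not produced.
With repressor CilM bound, *dulL* is not transcribed.
→ *dulL* is OFF in B.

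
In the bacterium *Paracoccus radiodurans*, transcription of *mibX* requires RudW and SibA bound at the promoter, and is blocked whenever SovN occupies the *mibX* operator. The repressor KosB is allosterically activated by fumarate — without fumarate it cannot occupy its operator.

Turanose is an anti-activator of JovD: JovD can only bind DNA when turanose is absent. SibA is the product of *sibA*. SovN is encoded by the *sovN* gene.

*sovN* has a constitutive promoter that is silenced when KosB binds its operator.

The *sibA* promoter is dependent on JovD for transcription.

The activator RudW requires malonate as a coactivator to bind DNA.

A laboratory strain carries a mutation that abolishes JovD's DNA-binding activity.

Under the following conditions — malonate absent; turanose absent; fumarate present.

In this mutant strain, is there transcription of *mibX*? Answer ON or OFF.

Malonate is absent, so RudW is inactive.
Fumarate is present, so KosB is active.
With repressor KosB bound, *sovN* is not transcribed.
So SovN is not produced.
JovD is non-functional in this strain, so it has no effect.
Required activator JovD is absent, so *sibA* is not transcribed.
So SibA is not produced.
Required activator RudW is absent, so *mibX* is not transcribed.

OFF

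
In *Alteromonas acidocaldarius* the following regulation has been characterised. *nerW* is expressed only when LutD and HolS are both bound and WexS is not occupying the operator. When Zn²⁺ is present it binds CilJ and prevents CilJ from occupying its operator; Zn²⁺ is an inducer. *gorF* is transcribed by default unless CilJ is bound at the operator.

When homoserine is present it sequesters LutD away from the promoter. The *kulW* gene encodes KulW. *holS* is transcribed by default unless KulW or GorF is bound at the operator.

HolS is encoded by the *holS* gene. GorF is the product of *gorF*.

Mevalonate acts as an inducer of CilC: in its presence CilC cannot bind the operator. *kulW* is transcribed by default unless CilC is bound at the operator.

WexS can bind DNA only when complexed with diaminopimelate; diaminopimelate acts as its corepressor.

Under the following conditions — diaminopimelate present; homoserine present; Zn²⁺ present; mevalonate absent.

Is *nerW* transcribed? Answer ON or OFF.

OFF

Homoserine is present, so LutD is inactive.
Mevalonate is absent, so CilC is active.
With repressor CilC bound, *kulW* is not transcribed.
So KulW is not produced.
Zn²⁺ is present, so CilJ is inactive.
With no repressor bound, *gorF* is transcribed.
So GorF is produced and active.
With repressor GorF bound, *holS* is not transcribed.
So HolS is not produced.
Diaminopimelate is present, so WexS is active.
With repressor WexS bound, *nerW* is not transcribed.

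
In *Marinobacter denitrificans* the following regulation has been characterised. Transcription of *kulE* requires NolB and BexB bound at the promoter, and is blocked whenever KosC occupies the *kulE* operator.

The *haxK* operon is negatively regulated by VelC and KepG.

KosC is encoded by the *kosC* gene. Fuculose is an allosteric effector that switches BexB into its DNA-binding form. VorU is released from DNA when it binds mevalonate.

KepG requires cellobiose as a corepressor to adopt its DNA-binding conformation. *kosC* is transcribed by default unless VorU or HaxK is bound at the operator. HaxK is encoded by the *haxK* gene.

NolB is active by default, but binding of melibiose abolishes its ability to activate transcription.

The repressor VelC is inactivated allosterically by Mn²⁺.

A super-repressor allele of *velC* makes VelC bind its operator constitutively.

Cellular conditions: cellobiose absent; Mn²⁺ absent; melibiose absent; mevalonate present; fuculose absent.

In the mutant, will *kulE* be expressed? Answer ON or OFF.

Mevalonate is present, so VorU is inactive.
VelC is constitutively active in this strain.
Cellobiose is absent, so KepG is inactive.
With repressor VelC bound, *haxK* is not transcribed.
So HaxK is not produced.
With no repressor bound, *kosC* is transcribed.
So KosC is produced and active.
Melibiose is absent, so NolB is active.
Fuculose is absent, so BexB is inactive.
With repressor KosC bound, *kulE* is not transcribed.

OFF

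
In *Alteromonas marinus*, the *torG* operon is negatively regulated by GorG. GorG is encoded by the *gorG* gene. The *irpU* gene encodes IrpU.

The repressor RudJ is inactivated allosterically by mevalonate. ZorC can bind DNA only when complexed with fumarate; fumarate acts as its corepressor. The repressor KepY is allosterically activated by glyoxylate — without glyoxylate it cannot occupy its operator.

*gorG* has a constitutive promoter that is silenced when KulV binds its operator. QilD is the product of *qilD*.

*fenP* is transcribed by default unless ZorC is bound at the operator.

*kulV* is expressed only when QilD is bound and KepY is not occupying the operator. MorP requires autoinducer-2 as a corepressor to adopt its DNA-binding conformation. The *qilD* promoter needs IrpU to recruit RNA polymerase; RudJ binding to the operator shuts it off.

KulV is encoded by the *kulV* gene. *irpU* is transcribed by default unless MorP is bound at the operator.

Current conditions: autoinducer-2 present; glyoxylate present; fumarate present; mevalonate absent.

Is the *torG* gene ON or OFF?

OFF

Autoinducer-2 is present, so MorP is active.
With repressor MorP bound, *irpU* is not transcribed.
So IrpU is not produced.
Mevalonate is absent, so RudJ is active.
With repressor RudJ bound, *qilD* is not transcribed.
So QilD is not produced.
Glyoxylate is present, so KepY is active.
With repressor KepY bound, *kulV* is not transcribed.
So KulV is not produced.
With no repressor bound, *gorG* is transcribed.
So GorG is produced and active.
With repressor GorG bound, *torG* is not transcribed.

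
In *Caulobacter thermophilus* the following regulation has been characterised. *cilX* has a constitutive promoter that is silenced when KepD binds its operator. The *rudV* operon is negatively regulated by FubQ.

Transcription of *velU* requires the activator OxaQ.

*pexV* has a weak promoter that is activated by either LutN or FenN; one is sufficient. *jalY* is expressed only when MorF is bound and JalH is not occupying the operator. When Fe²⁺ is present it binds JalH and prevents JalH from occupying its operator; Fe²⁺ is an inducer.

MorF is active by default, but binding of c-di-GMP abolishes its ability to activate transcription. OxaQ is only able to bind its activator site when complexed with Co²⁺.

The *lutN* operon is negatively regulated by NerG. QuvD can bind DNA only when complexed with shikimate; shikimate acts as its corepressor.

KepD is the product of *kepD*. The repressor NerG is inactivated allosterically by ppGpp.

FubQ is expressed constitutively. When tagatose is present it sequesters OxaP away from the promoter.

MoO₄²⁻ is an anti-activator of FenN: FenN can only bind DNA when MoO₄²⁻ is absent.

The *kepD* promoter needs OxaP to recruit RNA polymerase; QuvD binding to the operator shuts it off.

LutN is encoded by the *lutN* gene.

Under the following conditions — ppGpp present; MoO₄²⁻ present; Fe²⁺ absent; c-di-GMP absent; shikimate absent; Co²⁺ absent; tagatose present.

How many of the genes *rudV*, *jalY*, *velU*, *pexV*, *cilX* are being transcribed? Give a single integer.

FubQ is produced constitutively and is active.
With repressor FubQ bound, *rudV* is not transcribed.
→ *rudV* is OFF.
c-di-GMP is absent, so MorF is active.
Fe²⁺ is absent, so JalH is active.
With repressor JalH bound, *jalY* is not transcribed.
→ *jalY* is OFF.
Co²⁺ is absent, so OxaQ is inactive.
Required activator OxaQ is absent, so *velU* is not transcribed.
→ *velU* is OFF.
ppGpp is present, so NerG is inactive.
With no repressor bound, *lutN* is transcribed.
So LutN is produced and active.
MoO₄²⁻ is present, so FenN is inactive.
Activator LutN is present, so *pexV* is transcribed.
→ *pexV* is ON.
Tagatose is present, so OxaP is inactive.
Shikimate is absent, so QuvD is inactive.
Required activator OxaP is absent, so *kepD* is not transcribed.
So KepD is not produced.
With no repressor bound, *cilX* is transcribed.
→ *cilX* is ON.
2 of the 5 genes are transcribed.

2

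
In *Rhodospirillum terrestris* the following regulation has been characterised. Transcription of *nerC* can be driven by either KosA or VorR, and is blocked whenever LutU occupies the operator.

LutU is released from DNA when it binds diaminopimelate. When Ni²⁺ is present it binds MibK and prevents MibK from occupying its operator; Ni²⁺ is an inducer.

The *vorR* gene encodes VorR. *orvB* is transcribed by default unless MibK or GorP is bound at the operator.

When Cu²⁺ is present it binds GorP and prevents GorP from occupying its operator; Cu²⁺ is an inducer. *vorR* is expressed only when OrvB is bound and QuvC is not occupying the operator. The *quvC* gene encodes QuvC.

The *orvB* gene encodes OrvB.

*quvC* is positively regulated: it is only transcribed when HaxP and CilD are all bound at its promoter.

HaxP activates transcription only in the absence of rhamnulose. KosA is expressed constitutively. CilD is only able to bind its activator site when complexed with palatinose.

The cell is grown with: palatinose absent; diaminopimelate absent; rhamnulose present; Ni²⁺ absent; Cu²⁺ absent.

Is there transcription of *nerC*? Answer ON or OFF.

OFF

Diaminopimelate is absent, so LutU is active.
KosA is produced constitutively and is active.
Rhamnulose is present, so HaxP is inactive.
Palatinose is absent, so CilD is inactive.
Required activator HaxP is absent, so *quvC* is not transcribed.
So QuvC is not produced.
Ni²⁺ is absent, so MibK is active.
Cu²⁺ is absent, so GorP is active.
With repressor MibK bound, *orvB* is not transcribed.
So OrvB is not produced.
Required activator OrvB is absent, so *vorR* is not transcribed.
So VorR is not produced.
With repressor LutU bound, *nerC* is not transcribed.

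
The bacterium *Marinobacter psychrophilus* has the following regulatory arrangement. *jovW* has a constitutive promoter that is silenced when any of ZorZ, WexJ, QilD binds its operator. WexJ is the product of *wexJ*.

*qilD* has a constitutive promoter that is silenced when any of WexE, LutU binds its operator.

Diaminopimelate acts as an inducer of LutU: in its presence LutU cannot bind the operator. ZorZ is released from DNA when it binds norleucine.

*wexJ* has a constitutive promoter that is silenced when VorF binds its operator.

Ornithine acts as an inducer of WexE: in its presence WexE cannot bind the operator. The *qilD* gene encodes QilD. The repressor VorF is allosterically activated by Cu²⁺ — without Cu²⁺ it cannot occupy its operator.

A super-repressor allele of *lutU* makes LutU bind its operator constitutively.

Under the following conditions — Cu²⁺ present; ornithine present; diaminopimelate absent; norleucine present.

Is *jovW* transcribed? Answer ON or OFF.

ON

Norleucine is present, so ZorZ is inactive.
Cu²⁺ is present, so VorF is active.
With repressor VorF bound, *wexJ* is not transcribed.
So WexJ is not produced.
Ornithine is present, so WexE is inactive.
LutU is constitutively active in this strain.
With repressor LutU bound, *qilD* is not transcribed.
So QilD is not produced.
With no repressor bound, *jovW* is transcribed.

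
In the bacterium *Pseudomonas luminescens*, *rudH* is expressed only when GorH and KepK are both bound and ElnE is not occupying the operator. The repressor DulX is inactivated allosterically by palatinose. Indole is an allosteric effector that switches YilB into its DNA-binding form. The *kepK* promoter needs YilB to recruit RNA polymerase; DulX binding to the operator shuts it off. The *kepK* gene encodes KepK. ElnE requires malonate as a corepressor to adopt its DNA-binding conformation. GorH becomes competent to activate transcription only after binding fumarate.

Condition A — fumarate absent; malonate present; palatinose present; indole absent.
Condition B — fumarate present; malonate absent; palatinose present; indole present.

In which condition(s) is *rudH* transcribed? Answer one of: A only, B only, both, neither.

B only

Condition A:
Fumarate is absent, so GorH is inactive.
Malonate is present, so ElnE is active.
Palatinose is present, so DulX is inactive.
Indole is absent, so YilB is inactive.
Required activator YilB is absent, so *kepK* is not transcribed.
So KepK is not produced.
With repressor ElnE bound, *rudH* is not transcribed.
→ *rudH* is OFF in A.
Condition B:
Fumarate is present, so GorH is active.
Malonate is absent, so ElnE is inactive.
Palatinose is present, so DulX is inactive.
Indole is present, so YilB is active.
No repressor is bound and YilB is active, so *kepK* is transcribed.
So KepK is produced and active.
No repressor is bound and GorH and KepK are active, so *rudH* is transcribed.
→ *rudH* is ON in B.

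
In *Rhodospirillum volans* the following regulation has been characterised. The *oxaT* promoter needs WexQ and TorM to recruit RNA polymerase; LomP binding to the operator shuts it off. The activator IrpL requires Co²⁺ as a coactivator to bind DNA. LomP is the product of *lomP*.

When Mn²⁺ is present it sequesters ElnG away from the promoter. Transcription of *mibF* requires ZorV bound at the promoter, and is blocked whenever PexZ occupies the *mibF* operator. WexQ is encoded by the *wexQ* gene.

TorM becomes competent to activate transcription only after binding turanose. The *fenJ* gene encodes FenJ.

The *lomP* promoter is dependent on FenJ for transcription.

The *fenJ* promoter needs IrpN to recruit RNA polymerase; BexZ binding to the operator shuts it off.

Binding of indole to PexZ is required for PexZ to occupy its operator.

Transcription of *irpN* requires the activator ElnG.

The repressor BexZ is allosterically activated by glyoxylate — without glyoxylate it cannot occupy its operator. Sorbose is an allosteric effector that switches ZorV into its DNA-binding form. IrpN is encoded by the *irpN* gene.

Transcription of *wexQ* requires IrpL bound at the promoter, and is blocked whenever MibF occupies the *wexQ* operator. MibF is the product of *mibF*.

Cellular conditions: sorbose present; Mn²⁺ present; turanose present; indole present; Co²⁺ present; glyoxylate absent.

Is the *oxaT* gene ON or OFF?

Co²⁺ is present, so IrpL is active.
Indole is present, so PexZ is active.
Sorbose is present, so ZorV is active.
With repressor PexZ bound, *mibF* is not transcribed.
So MibF is not produced.
No repressor is bound and IrpL is active, so *wexQ* is transcribed.
So WexQ is produced and active.
Turanose is present, so TorM is active.
Mn²⁺ is present, so ElnG is inactive.
Required activator ElnG is absent, so *irpN* is not transcribed.
So IrpN is not produced.
Glyoxylate is absent, so BexZ is inactive.
Required activator IrpN is absent, so *fenJ* is not transcribed.
So FenJ is not produced.
Required activator FenJ is absent, so *lomP* is not transcribed.
So LomP is not produced.
No repressor is bound and WexQ and TorM are active, so *oxaT* is transcribed.

ON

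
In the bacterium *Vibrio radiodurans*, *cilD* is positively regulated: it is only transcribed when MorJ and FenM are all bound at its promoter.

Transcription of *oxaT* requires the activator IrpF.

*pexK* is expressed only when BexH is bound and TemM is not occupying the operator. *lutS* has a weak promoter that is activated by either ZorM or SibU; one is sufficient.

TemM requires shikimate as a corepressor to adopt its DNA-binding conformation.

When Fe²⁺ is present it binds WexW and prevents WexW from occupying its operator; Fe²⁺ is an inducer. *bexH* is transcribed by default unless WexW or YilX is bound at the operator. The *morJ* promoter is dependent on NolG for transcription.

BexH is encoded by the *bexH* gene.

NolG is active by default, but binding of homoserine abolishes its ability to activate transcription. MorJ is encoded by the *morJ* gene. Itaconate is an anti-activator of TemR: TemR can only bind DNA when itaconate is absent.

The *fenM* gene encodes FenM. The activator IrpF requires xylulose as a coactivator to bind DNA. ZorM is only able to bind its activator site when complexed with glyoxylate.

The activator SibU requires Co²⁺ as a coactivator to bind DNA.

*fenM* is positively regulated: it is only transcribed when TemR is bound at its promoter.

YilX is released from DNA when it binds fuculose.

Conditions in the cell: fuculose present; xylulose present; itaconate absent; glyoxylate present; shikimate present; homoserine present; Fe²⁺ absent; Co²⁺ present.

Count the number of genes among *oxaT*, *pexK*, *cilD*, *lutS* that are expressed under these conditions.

Xylulose is present, so IrpF is active.
No repressor is bound and IrpF is active, so *oxaT* is transcribed.
→ *oxaT* is ON.
Fe²⁺ is absent, so WexW is active.
Fuculose is present, so YilX is inactive.
With repressor WexW bound, *bexH* is not transcribed.
So BexH is not produced.
Shikimate is present, so TemM is active.
With repressor TemM bound, *pexK* is not transcribed.
→ *pexK* is OFF.
Homoserine is present, so NolG is inactive.
Required activator NolG is absent, so *morJ* is not transcribed.
So MorJ is not produced.
Itaconate is absent, so TemR is active.
No repressor is bound and TemR is active, so *fenM* is transcribed.
So FenM is produced and active.
Required activator MorJ is absent, so *cilD* is not transcribed.
→ *cilD* is OFF.
Glyoxylate is present, so ZorM is active.
Co²⁺ is present, so SibU is active.
Activator ZorM is present, so *lutS* is transcribed.
→ *lutS* is ON.
2 of the 4 genes are transcribed.

2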